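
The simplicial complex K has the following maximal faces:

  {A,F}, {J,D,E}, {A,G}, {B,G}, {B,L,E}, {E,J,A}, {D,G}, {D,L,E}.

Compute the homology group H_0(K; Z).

Take the total order A < B < D < E < F < G < J < L on the vertex set. Then K (dimension 2) consists of the simplices:

  0-simplices (8): A, B, D, E, F, G, J, L
  1-simplices (13): AE, AF, AG, AJ, BE, BG, BL, DE, DG, DJ, DL, EJ, EL
  2-simplices (4): AEJ, BEL, DEJ, DEL

giving chain groups C_0 ≅ Z^8, C_1 ≅ Z^13, C_2 ≅ Z^4.

∂_1: C_1 → C_0 is given by ∂[p,q] = [q] − [p].
The resulting 8×13 matrix has rank 7, and its Smith normal form has invariant factors (1,1,1,1,1,1,1).

∂_2: C_2 → C_1 sends each 2-simplex [p,q,r] to [q,r] − [p,r] + [p,q]. For instance
  ∂AEJ = EJ − AJ + AE,
  ∂BEL = EL − BL + BE.
The resulting 13×4 matrix has rank 4, and its Smith normal form has invariant factors (1,1,1,1).

From H_k ≅ ker(∂_k) / im(∂_{k+1}) we obtain:

  H_0: rank C_0 − rank ∂_1 = 8 − 7 = 1, and the invariant factors of ∂_1 are all 1, so H_0 ≅ Z.

H_0 = Z.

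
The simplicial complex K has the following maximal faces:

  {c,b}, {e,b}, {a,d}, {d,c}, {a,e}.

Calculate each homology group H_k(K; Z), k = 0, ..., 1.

H_0 ≅ Z,  H_1 ≅ Z.

Fix the vertex order a < b < c < d < e and write every simplex with vertices in increasing order. Then dim K = 1 and the simplices of K are:

  0-simplices (5): a, b, c, d, e
  1-simplices (5): ad, ae, bc, be, cd

so the chain groups are C_0 ≅ Z^5, C_1 ≅ Z^5.

The boundary map ∂_1: C_1 → C_0 is given by ∂[p,q] = [q] − [p].
As a 5×5 matrix over Z this has rank 4, with invariant factors (1,1,1,1).

From H_k ≅ ker(∂_k) / im(∂_{k+1}) we obtain:

  H_0: rank C_0 − rank ∂_1 = 5 − 4 = 1, and the invariant factors of ∂_1 are all 1, so H_0 ≅ Z.
  H_1: rank ker ∂_1 − rank ∂_2 = (5 − 4) − 0 = 1, and there is no ∂_2, so H_1 ≅ Z.

(K is a triangulation of the circle S^1.)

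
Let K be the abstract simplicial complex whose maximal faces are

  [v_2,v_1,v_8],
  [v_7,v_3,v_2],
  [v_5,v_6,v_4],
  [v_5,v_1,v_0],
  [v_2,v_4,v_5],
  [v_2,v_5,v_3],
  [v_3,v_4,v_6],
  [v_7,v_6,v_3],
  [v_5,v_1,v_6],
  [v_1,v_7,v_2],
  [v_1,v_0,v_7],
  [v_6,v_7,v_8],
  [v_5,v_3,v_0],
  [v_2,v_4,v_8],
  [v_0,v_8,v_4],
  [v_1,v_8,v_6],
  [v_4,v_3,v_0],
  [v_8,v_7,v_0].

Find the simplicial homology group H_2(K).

Order the vertices as v_0 < v_1 < v_2 < v_3 < v_4 < v_5 < v_6 < v_7 < v_8. Listing each simplex with vertices in this order, K has dimension 2 with simplices:

  0-simplices (9): [v_0], [v_1], [v_2], [v_3], [v_4], [v_5], [v_6], [v_7], [v_8]
  1-simplices (27): (27 of them)
  2-simplices (18): (18 of them)

so the chain groups are C_0 ≅ Z^9, C_1 ≅ Z^27, C_2 ≅ Z^18.

∂_1: C_1 → C_0 is given by ∂[p,q] = [q] − [p]. For instance
  ∂[v_3,v_7] = [v_7] − [v_3].
The 9×27 boundary matrix has rank 8 and Smith normal form diag(1,1,1,1,1,1,1,1).

∂_2: C_2 → C_1 acts by ∂[p,q,r] = [q,r] − [p,r] + [p,q]. For instance
  ∂[v_0,v_1,v_5] = [v_1,v_5] − [v_0,v_5] + [v_0,v_1],
  ∂[v_1,v_5,v_6] = [v_5,v_6] − [v_1,v_6] + [v_1,v_5].
The resulting 27×18 matrix has rank 18, and its Smith normal form has invariant factors (1,1,1,1,1,1,1,1,1,1,1,1,1,1,1,1,1,2).

From H_k ≅ ker(∂_k) / im(∂_{k+1}) we obtain:

  H_2: rank ker ∂_2 − rank ∂_3 = (18 − 18) − 0 = 0, and there is no ∂_3, so H_2 ≅ 0.

H_2 ≅ 0.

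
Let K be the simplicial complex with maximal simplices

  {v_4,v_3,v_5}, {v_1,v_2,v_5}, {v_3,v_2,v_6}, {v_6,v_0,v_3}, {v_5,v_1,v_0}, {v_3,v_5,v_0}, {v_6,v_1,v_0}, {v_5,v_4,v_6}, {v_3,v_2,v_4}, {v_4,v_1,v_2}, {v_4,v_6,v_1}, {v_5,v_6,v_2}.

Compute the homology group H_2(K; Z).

Take the total order v_0 < v_1 < v_2 < v_3 < v_4 < v_5 < v_6 on the vertex set. Then K (dimension 2) consists of the simplices:

  0-simplices (7): [v_0], [v_1], [v_2], [v_3], [v_4], [v_5], [v_6]
  1-simplices (18): (18 of them)
  2-simplices (12): (12 of them)

so the chain groups are C_0 ≅ Z^7, C_1 ≅ Z^18, C_2 ≅ Z^12.

The boundary map ∂_1: C_1 → C_0 is given by ∂[p,q] = [q] − [p].
As a 7×18 matrix over Z this has rank 6, with invariant factors (1,1,1,1,1,1).

The boundary map ∂_2: C_2 → C_1 sends each 2-simplex [p,q,r] to [q,r] − [p,r] + [p,q]. For instance
  ∂[v_3,v_4,v_5] = [v_4,v_5] − [v_3,v_5] + [v_3,v_4],
  ∂[v_0,v_3,v_6] = [v_3,v_6] − [v_0,v_6] + [v_0,v_3].
This gives a 18×12 integer matrix of rank 12; reducing to Smith normal form yields diagonal entries (1,1,1,1,1,1,1,1,1,1,1,2).

Now H_k = ker ∂_k / im ∂_{k+1}, so:

  H_2: rank ker ∂_2 − rank ∂_3 = (12 − 12) − 0 = 0, and there is no ∂_3, so H_2 = 0.

(K is a triangulation of the real projective plane RP^2.)

H_2 ≅ 0.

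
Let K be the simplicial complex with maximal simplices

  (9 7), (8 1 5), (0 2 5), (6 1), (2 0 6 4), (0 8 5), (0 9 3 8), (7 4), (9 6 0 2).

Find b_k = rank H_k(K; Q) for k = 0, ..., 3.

We work with the vertex ordering 0 < 1 < 2 < 3 < 4 < 5 < 6 < 7 < 8 < 9. The simplices of K, each written with vertices in increasing order, are:

  0-simplices (10): [0], [1], [2], [3], [4], [5], [6], [7], [8], [9]
  1-simplices (22): [0,2], [0,3], [0,4], [0,5], [0,6], [0,8], [0,9], [1,5], [1,6], [1,8], [2,4], [2,5], [2,6], [2,9], [3,8], [3,9], [4,6], [4,7], [5,8], [6,9], [7,9], [8,9]
  2-simplices (14): [0,2,4], [0,2,5], [0,2,6], [0,2,9], [0,3,8], [0,3,9], [0,4,6], [0,5,8], [0,6,9], [0,8,9], [1,5,8], [2,4,6], [2,6,9], [3,8,9]
  3-simplices (3): [0,2,4,6], [0,2,6,9], [0,3,8,9]

giving chain groups C_0 ≅ Z^10, C_1 ≅ Z^22, C_2 ≅ Z^14, C_3 ≅ Z^3.

∂_1: C_1 → C_0 is given by ∂[p,q] = [q] − [p]. For instance
  ∂[0,9] = [9] − [0].
The resulting 10×22 matrix has rank 9, and its Smith normal form has invariant factors (1,1,1,1,1,1,1,1,1).

Boundary ∂_2: C_2 → C_1 sends each 2-simplex [p,q,r] to [q,r] − [p,r] + [p,q]. For instance
  ∂[2,4,6] = [4,6] − [2,6] + [2,4],
  ∂[0,6,9] = [6,9] − [0,9] + [0,6].
The resulting 22×14 matrix has rank 11, and its Smith normal form has invariant factors (1,1,1,1,1,1,1,1,1,1,1).

∂_3: C_3 → C_2 sends each 3-simplex σ to the alternating sum Σ_i (−1)^i (σ with its i-th vertex removed). For instance
  ∂[0,2,4,6] = [2,4,6] − [0,4,6] + [0,2,6] − [0,2,4],
  ∂[0,3,8,9] = [3,8,9] − [0,8,9] + [0,3,9] − [0,3,8].
As a 14×3 matrix over Z this has rank 3, with invariant factors (1,1,1).

From H_k ≅ ker(∂_k) / im(∂_{k+1}) we obtain:

  H_0: rank C_0 − rank ∂_1 = 10 − 9 = 1, and the invariant factors of ∂_1 are all 1, so H_0 ≅ Z.
  H_1: rank ker ∂_1 − rank ∂_2 = (22 − 9) − 11 = 2, and the invariant factors of ∂_2 are all 1, so H_1 ≅ Z^2.
  H_2: rank ker ∂_2 − rank ∂_3 = (14 − 11) − 3 = 0, and the invariant factors of ∂_3 are all 1, so H_2 ≅ 0.
  H_3: rank ker ∂_3 − rank ∂_4 = (3 − 3) − 0 = 0, and there is no ∂_4, so H_3 ≅ 0.

As a check, the Euler characteristic is 10 − 22 + 14 − 3 = -1, which agrees with 1 − 2 + 0 − 0 = -1.

Hence the Betti numbers are b_0 = 1, b_1 = 2, b_2 = 0, b_3 = 0.

b_0 = 1, b_1 = 2, b_2 = 0, b_3 = 0.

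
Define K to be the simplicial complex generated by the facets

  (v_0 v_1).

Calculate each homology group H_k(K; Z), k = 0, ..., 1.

H_0 ≅ Z,  H_1 = 0.

Take the total order v_0 < v_1 on the vertex set. Then K (dimension 1) consists of the simplices:

  0-simplices (2): [v_0], [v_1]
  1-simplices (1): [v_0,v_1]

so the chain groups are C_0 ≅ Z^2, C_1 ≅ Z^1.

Boundary ∂_1: C_1 → C_0 sends each edge [p,q] (with p < q) to q − p. For instance
  ∂[v_0,v_1] = [v_1] − [v_0].
The resulting 2×1 matrix has rank 1, and its Smith normal form has invariant factors (1).

Reading off H_k = ker ∂_k / im ∂_{k+1}:

  H_0: rank C_0 − rank ∂_1 = 2 − 1 = 1, and the invariant factors of ∂_1 are all 1, so H_0 ≅ Z.
  H_1: rank ker ∂_1 − rank ∂_2 = (1 − 1) − 0 = 0, and there is no ∂_2, so H_1 ≅ 0.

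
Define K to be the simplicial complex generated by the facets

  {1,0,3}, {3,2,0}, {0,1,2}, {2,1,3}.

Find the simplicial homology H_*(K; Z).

H_0 = Z,  H_1 = 0,  H_2 = Z.

K has 4 vertices, 6 edges, 4 triangles.
rank ∂_0 = 0, rank ∂_1 = 3 ⇒ b_0 = 4 − 0 − 3 = 1; all invariant factors of ∂_1 are 1 so no torsion. So H_0 ≅ Z.
rank ∂_1 = 3, rank ∂_2 = 3 ⇒ b_1 = 6 − 3 − 3 = 0; all invariant factors of ∂_2 are 1 so no torsion. So H_1 ≅ 0.
rank ∂_2 = 3, rank ∂_3 = 0 ⇒ b_2 = 4 − 3 − 0 = 1. So H_2 ≅ Z.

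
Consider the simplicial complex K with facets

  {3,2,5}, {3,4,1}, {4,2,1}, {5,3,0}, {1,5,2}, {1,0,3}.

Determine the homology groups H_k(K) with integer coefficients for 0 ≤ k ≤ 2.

H_0 ≅ Z,  H_1 ≅ Z,  H_2 = 0.

Take the total order 0 < 1 < 2 < 3 < 4 < 5 on the vertex set. Then K (dimension 2) consists of the simplices:

  0-simplices (6): [0], [1], [2], [3], [4], [5]
  1-simplices (12): [0,1], [0,3], [0,5], [1,2], [1,3], [1,4], [1,5], [2,3], [2,4], [2,5], [3,4], [3,5]
  2-simplices (6): [0,1,3], [0,3,5], [1,2,4], [1,2,5], [1,3,4], [2,3,5]

giving chain groups C_0 ≅ Z^6, C_1 ≅ Z^12, C_2 ≅ Z^6.

Boundary ∂_1: C_1 → C_0 maps an edge to its endpoints' difference, ∂[p,q] = q − p.
The resulting 6×12 matrix has rank 5, and its Smith normal form has invariant factors (1,1,1,1,1).

∂_2: C_2 → C_1 acts by ∂[p,q,r] = [q,r] − [p,r] + [p,q]. For instance
  ∂[1,3,4] = [3,4] − [1,4] + [1,3],
  ∂[0,3,5] = [3,5] − [0,5] + [0,3].
The resulting 12×6 matrix has rank 6, and its Smith normal form has invariant factors (1,1,1,1,1,1).

From H_k ≅ ker(∂_k) / im(∂_{k+1}) we obtain:

  H_0: rank C_0 − rank ∂_1 = 6 − 5 = 1, and the invariant factors of ∂_1 are all 1, so H_0 ≅ Z.
  H_1: rank ker ∂_1 − rank ∂_2 = (12 − 5) − 6 = 1, and the invariant factors of ∂_2 are all 1, so H_1 ≅ Z.
  H_2: rank ker ∂_2 − rank ∂_3 = (6 − 6) − 0 = 0, and there is no ∂_3, so H_2 ≅ 0.

(K is a triangulation of the cylinder S^1 x I.)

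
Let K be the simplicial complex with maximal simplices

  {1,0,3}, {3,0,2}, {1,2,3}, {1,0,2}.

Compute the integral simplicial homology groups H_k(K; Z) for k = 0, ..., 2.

H_0 ≅ Z,  H_1 = 0,  H_2 ≅ Z.

K has 4 vertices, 6 edges, 4 triangles.
rank ∂_0 = 0, rank ∂_1 = 3 ⇒ b_0 = 4 − 0 − 3 = 1; all invariant factors of ∂_1 are 1 so no torsion. So H_0 ≅ Z.
rank ∂_1 = 3, rank ∂_2 = 3 ⇒ b_1 = 6 − 3 − 3 = 0; all invariant factors of ∂_2 are 1 so no torsion. So H_1 ≅ 0.
rank ∂_2 = 3, rank ∂_3 = 0 ⇒ b_2 = 4 − 3 − 0 = 1. So H_2 ≅ Z.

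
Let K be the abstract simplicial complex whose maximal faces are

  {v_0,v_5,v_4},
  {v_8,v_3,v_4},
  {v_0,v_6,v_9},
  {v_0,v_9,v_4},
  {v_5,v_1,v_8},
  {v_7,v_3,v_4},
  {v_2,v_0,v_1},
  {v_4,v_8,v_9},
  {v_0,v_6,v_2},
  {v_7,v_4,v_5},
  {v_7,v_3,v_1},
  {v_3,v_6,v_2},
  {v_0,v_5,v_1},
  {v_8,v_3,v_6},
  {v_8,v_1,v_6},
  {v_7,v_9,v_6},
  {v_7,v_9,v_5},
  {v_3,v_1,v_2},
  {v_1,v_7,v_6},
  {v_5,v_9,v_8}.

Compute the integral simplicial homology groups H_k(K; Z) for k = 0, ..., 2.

H_0 = Z,  H_1 = Z × Z/2,  H_2 = 0.

We work with the vertex ordering v_0 < v_1 < v_2 < v_3 < v_4 < v_5 < v_6 < v_7 < v_8 < v_9. The simplices of K, each written with vertices in increasing order, are:

  0-simplices (10): [v_0], [v_1], [v_2], [v_3], [v_4], [v_5], [v_6], [v_7], [v_8], [v_9]
  1-simplices (30): (30 of them)
  2-simplices (20): (20 of them)

Hence C_0 ≅ Z^10, C_1 ≅ Z^30, C_2 ≅ Z^20.

Boundary ∂_1: C_1 → C_0 sends each edge [p,q] (with p < q) to q − p.
As a 10×30 matrix over Z this has rank 9, with invariant factors (1,1,1,1,1,1,1,1,1).

Boundary ∂_2: C_2 → C_1 acts by ∂[p,q,r] = [q,r] − [p,r] + [p,q]. For instance
  ∂[v_1,v_5,v_8] = [v_5,v_8] − [v_1,v_8] + [v_1,v_5],
  ∂[v_1,v_2,v_3] = [v_2,v_3] − [v_1,v_3] + [v_1,v_2].
This gives a 30×20 integer matrix of rank 20; reducing to Smith normal form yields diagonal entries (1,1,1,1,1,1,1,1,1,1,1,1,1,1,1,1,1,1,1,2).

From H_k ≅ ker(∂_k) / im(∂_{k+1}) we obtain:

  H_0: rank C_0 − rank ∂_1 = 10 − 9 = 1, and the invariant factors of ∂_1 are all 1, so H_0 ≅ Z.
  H_1: rank ker ∂_1 − rank ∂_2 = (30 − 9) − 20 = 1, and ∂_2 has invariant factor 2 > 1, so H_1 ≅ Z × Z/2.
  H_2: rank ker ∂_2 − rank ∂_3 = (20 − 20) − 0 = 0, and there is no ∂_3, so H_2 ≅ 0.

(K is a triangulation of the Klein bottle.)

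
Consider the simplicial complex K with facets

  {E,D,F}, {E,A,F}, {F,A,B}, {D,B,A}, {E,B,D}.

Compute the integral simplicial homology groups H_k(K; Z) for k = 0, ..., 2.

Fix the vertex order A < B < D < E < F and write every simplex with vertices in increasing order. Then dim K = 2 and the simplices of K are:

  0-simplices (5): A, B, D, E, F
  1-simplices (10): AB, AD, AE, AF, BD, BE, BF, DE, DF, EF
  2-simplices (5): ABD, ABF, AEF, BDE, DEF

giving chain groups C_0 ≅ Z^5, C_1 ≅ Z^10, C_2 ≅ Z^5.

∂_1: C_1 → C_0 sends each edge [p,q] (with p < q) to q − p.
This gives a 5×10 integer matrix of rank 4; reducing to Smith normal form yields diagonal entries (1,1,1,1).

∂_2: C_2 → C_1 acts by ∂[p,q,r] = [q,r] − [p,r] + [p,q]. For instance
  ∂AEF = EF − AF + AE,
  ∂DEF = EF − DF + DE.
The 10×5 boundary matrix has rank 5 and Smith normal form diag(1,1,1,1,1).

Now H_k = ker ∂_k / im ∂_{k+1}, so:

  H_0: rank C_0 − rank ∂_1 = 5 − 4 = 1, and the invariant factors of ∂_1 are all 1, so H_0 ≅ Z.
  H_1: rank ker ∂_1 − rank ∂_2 = (10 − 4) − 5 = 1, and the invariant factors of ∂_2 are all 1, so H_1 ≅ Z.
  H_2: rank ker ∂_2 − rank ∂_3 = (5 − 5) − 0 = 0, and there is no ∂_3, so H_2 ≅ 0.

As a check, the Euler characteristic is 5 − 10 + 5 = 0, which agrees with 1 − 1 + 0 = 0.

H_0 = Z,  H_1 = Z,  H_2 = 0.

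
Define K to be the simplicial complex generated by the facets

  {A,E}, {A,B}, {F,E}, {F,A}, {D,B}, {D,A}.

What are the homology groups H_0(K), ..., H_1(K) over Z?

H_0 ≅ Z,  H_1 ≅ Z^2.

Take the total order A < B < D < E < F on the vertex set. Then K (dimension 1) consists of the simplices:

  0-simplices (5): A, B, D, E, F
  1-simplices (6): AB, AD, AE, AF, BD, EF

Hence C_0 ≅ Z^5, C_1 ≅ Z^6.

∂_1: C_1 → C_0 maps an edge to its endpoints' difference, ∂[p,q] = q − p.
The resulting 5×6 matrix has rank 4, and its Smith normal form has invariant factors (1,1,1,1).

Now H_k = ker ∂_k / im ∂_{k+1}, so:

  H_0: rank C_0 − rank ∂_1 = 5 − 4 = 1, and the invariant factors of ∂_1 are all 1, so H_0 = Z.
  H_1: rank ker ∂_1 − rank ∂_2 = (6 − 4) − 0 = 2, and there is no ∂_2, so H_1 = Z^2.

(K is a triangulation of a wedge of 2 circles.)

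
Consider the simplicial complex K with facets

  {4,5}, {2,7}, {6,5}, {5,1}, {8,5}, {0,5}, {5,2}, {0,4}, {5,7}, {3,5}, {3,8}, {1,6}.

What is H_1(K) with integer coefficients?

K has 9 vertices, 12 edges.
rank ∂_1 = 8, rank ∂_2 = 0 ⇒ b_1 = 12 − 8 − 0 = 4. So H_1 ≅ Z^4.

H_1 = Z^4.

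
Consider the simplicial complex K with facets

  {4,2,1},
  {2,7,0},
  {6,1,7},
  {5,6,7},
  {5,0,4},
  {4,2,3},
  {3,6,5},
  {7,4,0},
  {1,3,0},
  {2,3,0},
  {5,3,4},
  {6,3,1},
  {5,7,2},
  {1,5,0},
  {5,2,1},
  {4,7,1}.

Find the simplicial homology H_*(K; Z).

We work with the vertex ordering 0 < 1 < 2 < 3 < 4 < 5 < 6 < 7. The simplices of K, each written with vertices in increasing order, are:

  0-simplices (8): [0], [1], [2], [3], [4], [5], [6], [7]
  1-simplices (24): (24 of them)
  2-simplices (16): [0,1,3], [0,1,5], [0,2,3], [0,2,7], [0,4,5], [0,4,7], [1,2,4], [1,2,5], [1,3,6], [1,4,7], [1,6,7], [2,3,4], [2,5,7], [3,4,5], [3,5,6], [5,6,7]

Hence C_0 ≅ Z^8, C_1 ≅ Z^24, C_2 ≅ Z^16.

The boundary map ∂_1: C_1 → C_0 is given by ∂[p,q] = [q] − [p]. For instance
  ∂[0,7] = [7] − [0].
The resulting 8×24 matrix has rank 7, and its Smith normal form has invariant factors (1,1,1,1,1,1,1).

∂_2: C_2 → C_1 sends each 2-simplex [p,q,r] to [q,r] − [p,r] + [p,q]. For instance
  ∂[0,2,7] = [2,7] − [0,7] + [0,2],
  ∂[2,3,4] = [3,4] − [2,4] + [2,3].
The 24×16 boundary matrix has rank 15 and Smith normal form diag(1,1,1,1,1,1,1,1,1,1,1,1,1,1,1).

Reading off H_k = ker ∂_k / im ∂_{k+1}:

  H_0: rank C_0 − rank ∂_1 = 8 − 7 = 1, and the invariant factors of ∂_1 are all 1, so H_0 = Z.
  H_1: rank ker ∂_1 − rank ∂_2 = (24 − 7) − 15 = 2, and the invariant factors of ∂_2 are all 1, so H_1 = Z^2.
  H_2: rank ker ∂_2 − rank ∂_3 = (16 − 15) − 0 = 1, and there is no ∂_3, so H_2 = Z.

(K is a triangulation of the torus T^2.)

H_0 = Z,  H_1 = Z^2,  H_2 = Z.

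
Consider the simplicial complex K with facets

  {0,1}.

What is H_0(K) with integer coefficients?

We work with the vertex ordering 0 < 1. The simplices of K, each written with vertices in increasing order, are:

  0-simplices (2): [0], [1]
  1-simplices (1): [0,1]

Hence C_0 ≅ Z^2, C_1 ≅ Z^1.

The boundary map ∂_1: C_1 → C_0 maps an edge to its endpoints' difference, ∂[p,q] = q − p. For instance
  ∂[0,1] = [1] − [0].
As a 2×1 matrix over Z this has rank 1, with invariant factors (1).

Now H_k = ker ∂_k / im ∂_{k+1}, so:

  H_0: rank C_0 − rank ∂_1 = 2 − 1 = 1, and the invariant factors of ∂_1 are all 1, so H_0 = Z.

(K is a triangulation of the 1-simplex.)

H_0 = Z.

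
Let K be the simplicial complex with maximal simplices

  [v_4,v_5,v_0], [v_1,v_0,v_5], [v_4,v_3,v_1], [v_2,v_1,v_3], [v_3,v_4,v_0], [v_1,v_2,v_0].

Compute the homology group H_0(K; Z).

H_0 ≅ Z.

Fix the vertex order v_0 < v_1 < v_2 < v_3 < v_4 < v_5 and write every simplex with vertices in increasing order. Then dim K = 2 and the simplices of K are:

  0-simplices (6): [v_0], [v_1], [v_2], [v_3], [v_4], [v_5]
  1-simplices (12): [v_0,v_1], [v_0,v_2], [v_0,v_3], [v_0,v_4], [v_0,v_5], [v_1,v_2], [v_1,v_3], [v_1,v_4], [v_1,v_5], [v_2,v_3], [v_3,v_4], [v_4,v_5]
  2-simplices (6): [v_0,v_1,v_2], [v_0,v_1,v_5], [v_0,v_3,v_4], [v_0,v_4,v_5], [v_1,v_2,v_3], [v_1,v_3,v_4]

so the chain groups are C_0 ≅ Z^6, C_1 ≅ Z^12, C_2 ≅ Z^6.

Boundary ∂_1: C_1 → C_0 sends each edge [p,q] (with p < q) to q − p. For instance
  ∂[v_1,v_2] = [v_2] − [v_1].
As a 6×12 matrix over Z this has rank 5, with invariant factors (1,1,1,1,1).

The boundary map ∂_2: C_2 → C_1 sends each 2-simplex [p,q,r] to [q,r] − [p,r] + [p,q]. For instance
  ∂[v_0,v_1,v_5] = [v_1,v_5] − [v_0,v_5] + [v_0,v_1],
  ∂[v_1,v_3,v_4] = [v_3,v_4] − [v_1,v_4] + [v_1,v_3].
The 12×6 boundary matrix has rank 6 and Smith normal form diag(1,1,1,1,1,1).

Now H_k = ker ∂_k / im ∂_{k+1}, so:

  H_0: rank C_0 − rank ∂_1 = 6 − 5 = 1, and the invariant factors of ∂_1 are all 1, so H_0 ≅ Z.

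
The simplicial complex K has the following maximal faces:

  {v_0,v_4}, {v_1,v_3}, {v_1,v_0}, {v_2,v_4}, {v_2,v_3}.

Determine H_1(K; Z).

Order the vertices as v_0 < v_1 < v_2 < v_3 < v_4. Listing each simplex with vertices in this order, K has dimension 1 with simplices:

  0-simplices (5): [v_0], [v_1], [v_2], [v_3], [v_4]
  1-simplices (5): [v_0,v_1], [v_0,v_4], [v_1,v_3], [v_2,v_3], [v_2,v_4]

giving chain groups C_0 ≅ Z^5, C_1 ≅ Z^5.

Boundary ∂_1: C_1 → C_0 sends each edge [p,q] (with p < q) to q − p.
This gives a 5×5 integer matrix of rank 4; reducing to Smith normal form yields diagonal entries (1,1,1,1).

Reading off H_k = ker ∂_k / im ∂_{k+1}:

  H_1: rank ker ∂_1 − rank ∂_2 = (5 − 4) − 0 = 1, and there is no ∂_2, so H_1 ≅ Z.

H_1 ≅ Z.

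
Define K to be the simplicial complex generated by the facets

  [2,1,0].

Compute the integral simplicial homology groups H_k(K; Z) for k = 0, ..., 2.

Order the vertices as 0 < 1 < 2. Listing each simplex with vertices in this order, K has dimension 2 with simplices:

  0-simplices (3): [0], [1], [2]
  1-simplices (3): [0,1], [0,2], [1,2]
  2-simplices (1): [0,1,2]

so the chain groups are C_0 ≅ Z^3, C_1 ≅ Z^3, C_2 ≅ Z^1.

∂_1: C_1 → C_0 is given by ∂[p,q] = [q] − [p].
The 3×3 boundary matrix has rank 2 and Smith normal form diag(1,1).

The boundary map ∂_2: C_2 → C_1 maps a triangle to the signed sum of its edges. For instance
  ∂[0,1,2] = [1,2] − [0,2] + [0,1].
The resulting 3×1 matrix has rank 1, and its Smith normal form has invariant factors (1).

From H_k ≅ ker(∂_k) / im(∂_{k+1}) we obtain:

  H_0: rank C_0 − rank ∂_1 = 3 − 2 = 1, and the invariant factors of ∂_1 are all 1, so H_0 ≅ Z.
  H_1: rank ker ∂_1 − rank ∂_2 = (3 − 2) − 1 = 0, and the invariant factors of ∂_2 are all 1, so H_1 ≅ 0.
  H_2: rank ker ∂_2 − rank ∂_3 = (1 − 1) − 0 = 0, and there is no ∂_3, so H_2 ≅ 0.

H_0 = Z,  H_1 = 0,  H_2 = 0.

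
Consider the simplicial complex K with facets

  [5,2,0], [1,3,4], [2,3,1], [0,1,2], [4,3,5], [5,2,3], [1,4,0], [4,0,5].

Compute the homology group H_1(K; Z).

H_1 ≅ 0.

K has 6 vertices, 12 edges, 8 triangles.
rank ∂_1 = 5, rank ∂_2 = 7 ⇒ b_1 = 12 − 5 − 7 = 0; all invariant factors of ∂_2 are 1 so no torsion. So H_1 ≅ 0.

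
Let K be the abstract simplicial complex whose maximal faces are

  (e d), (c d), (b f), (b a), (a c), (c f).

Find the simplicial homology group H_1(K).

Order the vertices as a < b < c < d < e < f. Listing each simplex with vertices in this order, K has dimension 1 with simplices:

  0-simplices (6): a, b, c, d, e, f
  1-simplices (6): ab, ac, bf, cd, cf, de

so the chain groups are C_0 ≅ Z^6, C_1 ≅ Z^6.

∂_1: C_1 → C_0 maps an edge to its endpoints' difference, ∂[p,q] = q − p.
The resulting 6×6 matrix has rank 5, and its Smith normal form has invariant factors (1,1,1,1,1).

From H_k ≅ ker(∂_k) / im(∂_{k+1}) we obtain:

  H_1: rank ker ∂_1 − rank ∂_2 = (6 − 5) − 0 = 1, and there is no ∂_2, so H_1 ≅ Z.

H_1 ≅ Z.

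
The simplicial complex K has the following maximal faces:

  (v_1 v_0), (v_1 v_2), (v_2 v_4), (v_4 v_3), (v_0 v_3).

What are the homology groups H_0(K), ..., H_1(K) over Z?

We work with the vertex ordering v_0 < v_1 < v_2 < v_3 < v_4. The simplices of K, each written with vertices in increasing order, are:

  0-simplices (5): [v_0], [v_1], [v_2], [v_3], [v_4]
  1-simplices (5): [v_0,v_1], [v_0,v_3], [v_1,v_2], [v_2,v_4], [v_3,v_4]

Hence C_0 ≅ Z^5, C_1 ≅ Z^5.

Boundary ∂_1: C_1 → C_0 maps an edge to its endpoints' difference, ∂[p,q] = q − p. For instance
  ∂[v_0,v_1] = [v_1] − [v_0].
As a 5×5 matrix over Z this has rank 4, with invariant factors (1,1,1,1).

From H_k ≅ ker(∂_k) / im(∂_{k+1}) we obtain:

  H_0: rank C_0 − rank ∂_1 = 5 − 4 = 1, and the invariant factors of ∂_1 are all 1, so H_0 = Z.
  H_1: rank ker ∂_1 − rank ∂_2 = (5 − 4) − 0 = 1, and there is no ∂_2, so H_1 = Z.

H_0 = Z,  H_1 = Z.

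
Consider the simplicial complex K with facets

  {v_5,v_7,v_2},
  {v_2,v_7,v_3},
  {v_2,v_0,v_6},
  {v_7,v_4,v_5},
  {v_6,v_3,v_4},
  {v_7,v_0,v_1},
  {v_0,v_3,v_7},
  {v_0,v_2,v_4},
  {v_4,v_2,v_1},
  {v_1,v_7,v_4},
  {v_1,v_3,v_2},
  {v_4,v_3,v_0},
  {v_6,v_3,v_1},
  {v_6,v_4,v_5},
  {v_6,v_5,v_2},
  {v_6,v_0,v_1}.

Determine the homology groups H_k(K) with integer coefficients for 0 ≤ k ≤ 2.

K has 8 vertices, 24 edges, 16 triangles.
rank ∂_0 = 0, rank ∂_1 = 7 ⇒ b_0 = 8 − 0 − 7 = 1; all invariant factors of ∂_1 are 1 so no torsion. So H_0 ≅ Z.
rank ∂_1 = 7, rank ∂_2 = 15 ⇒ b_1 = 24 − 7 − 15 = 2; all invariant factors of ∂_2 are 1 so no torsion. So H_1 ≅ Z^2.
rank ∂_2 = 15, rank ∂_3 = 0 ⇒ b_2 = 16 − 15 − 0 = 1. So H_2 ≅ Z.

H_0 ≅ Z,  H_1 ≅ Z^2,  H_2 ≅ Z.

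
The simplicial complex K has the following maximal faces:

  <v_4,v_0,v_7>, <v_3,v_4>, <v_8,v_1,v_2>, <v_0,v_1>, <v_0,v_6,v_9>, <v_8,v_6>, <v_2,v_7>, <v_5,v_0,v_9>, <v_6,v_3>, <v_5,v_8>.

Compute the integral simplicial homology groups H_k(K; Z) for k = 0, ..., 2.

Take the total order v_0 < v_1 < v_2 < v_3 < v_4 < v_5 < v_6 < v_7 < v_8 < v_9 on the vertex set. Then K (dimension 2) consists of the simplices:

  0-simplices (10): [v_0], [v_1], [v_2], [v_3], [v_4], [v_5], [v_6], [v_7], [v_8], [v_9]
  1-simplices (17): (17 of them)
  2-simplices (4): [v_0,v_4,v_7], [v_0,v_5,v_9], [v_0,v_6,v_9], [v_1,v_2,v_8]

so the chain groups are C_0 ≅ Z^10, C_1 ≅ Z^17, C_2 ≅ Z^4.

∂_1: C_1 → C_0 is given by ∂[p,q] = [q] − [p].
As a 10×17 matrix over Z this has rank 9, with invariant factors (1,1,1,1,1,1,1,1,1).

∂_2: C_2 → C_1 maps a triangle to the signed sum of its edges. For instance
  ∂[v_0,v_4,v_7] = [v_4,v_7] − [v_0,v_7] + [v_0,v_4],
  ∂[v_0,v_6,v_9] = [v_6,v_9] − [v_0,v_9] + [v_0,v_6].
The 17×4 boundary matrix has rank 4 and Smith normal form diag(1,1,1,1).

From H_k ≅ ker(∂_k) / im(∂_{k+1}) we obtain:

  H_0: rank C_0 − rank ∂_1 = 10 − 9 = 1, and the invariant factors of ∂_1 are all 1, so H_0 = Z.
  H_1: rank ker ∂_1 − rank ∂_2 = (17 − 9) − 4 = 4, and the invariant factors of ∂_2 are all 1, so H_1 = Z^4.
  H_2: rank ker ∂_2 − rank ∂_3 = (4 − 4) − 0 = 0, and there is no ∂_3, so H_2 = 0.

H_0 = Z,  H_1 = Z^4,  H_2 = 0.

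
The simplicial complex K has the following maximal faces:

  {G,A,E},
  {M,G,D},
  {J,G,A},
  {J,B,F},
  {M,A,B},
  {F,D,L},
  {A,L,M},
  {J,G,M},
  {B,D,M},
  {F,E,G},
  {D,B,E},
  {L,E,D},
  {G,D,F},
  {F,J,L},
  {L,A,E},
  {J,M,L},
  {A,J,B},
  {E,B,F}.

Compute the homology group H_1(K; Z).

We work with the vertex ordering A < B < D < E < F < G < J < L < M. The simplices of K, each written with vertices in increasing order, are:

  0-simplices (9): A, B, D, E, F, G, J, L, M
  1-simplices (27): AB, AE, AG, AJ, AL, AM, BD, BE, BF, BJ, BM, DE, DF, DG, DL, DM, EF, EG, EL, FG, FJ, FL, GJ, GM, JL, JM, LM
  2-simplices (18): ABJ, ABM, AEG, AEL, AGJ, ALM, BDE, BDM, BEF, BFJ, DEL, DFG, DFL, DGM, EFG, FJL, GJM, JLM

so the chain groups are C_0 ≅ Z^9, C_1 ≅ Z^27, C_2 ≅ Z^18.

∂_1: C_1 → C_0 maps an edge to its endpoints' difference, ∂[p,q] = q − p.
The resulting 9×27 matrix has rank 8, and its Smith normal form has invariant factors (1,1,1,1,1,1,1,1).

Boundary ∂_2: C_2 → C_1 maps a triangle to the signed sum of its edges. For instance
  ∂DEL = EL − DL + DE,
  ∂BFJ = FJ − BJ + BF.
As a 27×18 matrix over Z this has rank 18, with invariant factors (1,1,1,1,1,1,1,1,1,1,1,1,1,1,1,1,1,2).

From H_k ≅ ker(∂_k) / im(∂_{k+1}) we obtain:

  H_1: rank ker ∂_1 − rank ∂_2 = (27 − 8) − 18 = 1, and ∂_2 has invariant factor 2 > 1, so H_1 = Z ⊕ Z_2.

H_1 = Z ⊕ Z_2.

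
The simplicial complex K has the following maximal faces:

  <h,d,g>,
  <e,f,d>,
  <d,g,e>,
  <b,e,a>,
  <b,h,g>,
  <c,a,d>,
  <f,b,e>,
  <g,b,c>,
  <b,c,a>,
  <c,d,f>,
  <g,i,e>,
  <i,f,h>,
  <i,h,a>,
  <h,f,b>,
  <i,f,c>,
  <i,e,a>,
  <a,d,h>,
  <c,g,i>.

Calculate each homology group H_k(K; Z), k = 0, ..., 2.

K has 9 vertices, 27 edges, 18 triangles.
rank ∂_0 = 0, rank ∂_1 = 8 ⇒ b_0 = 9 − 0 − 8 = 1; all invariant factors of ∂_1 are 1 so no torsion. So H_0 ≅ Z.
rank ∂_1 = 8, rank ∂_2 = 17 ⇒ b_1 = 27 − 8 − 17 = 2; all invariant factors of ∂_2 are 1 so no torsion. So H_1 ≅ Z^2.
rank ∂_2 = 17, rank ∂_3 = 0 ⇒ b_2 = 18 − 17 − 0 = 1. So H_2 ≅ Z.

H_0 = Z,  H_1 = Z^2,  H_2 = Z.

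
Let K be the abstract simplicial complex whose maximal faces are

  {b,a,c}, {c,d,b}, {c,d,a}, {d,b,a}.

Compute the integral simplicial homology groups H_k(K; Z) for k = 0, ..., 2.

H_0 = Z,  H_1 = 0,  H_2 = Z.

We work with the vertex ordering a < b < c < d. The simplices of K, each written with vertices in increasing order, are:

  0-simplices (4): a, b, c, d
  1-simplices (6): ab, ac, ad, bc, bd, cd
  2-simplices (4): abc, abd, acd, bcd

Hence C_0 ≅ Z^4, C_1 ≅ Z^6, C_2 ≅ Z^4.

Boundary ∂_1: C_1 → C_0 maps an edge to its endpoints' difference, ∂[p,q] = q − p.
The resulting 4×6 matrix has rank 3, and its Smith normal form has invariant factors (1,1,1).

∂_2: C_2 → C_1 acts by ∂[p,q,r] = [q,r] − [p,r] + [p,q]. For instance
  ∂abd = bd − ad + ab,
  ∂bcd = cd − bd + bc.
As a 6×4 matrix over Z this has rank 3, with invariant factors (1,1,1).

Now H_k = ker ∂_k / im ∂_{k+1}, so:

  H_0: rank C_0 − rank ∂_1 = 4 − 3 = 1, and the invariant factors of ∂_1 are all 1, so H_0 ≅ Z.
  H_1: rank ker ∂_1 − rank ∂_2 = (6 − 3) − 3 = 0, and the invariant factors of ∂_2 are all 1, so H_1 ≅ 0.
  H_2: rank ker ∂_2 − rank ∂_3 = (4 − 3) − 0 = 1, and there is no ∂_3, so H_2 ≅ Z.

As a check, the Euler characteristic is 4 − 6 + 4 = 2, which agrees with 1 − 0 + 1 = 2.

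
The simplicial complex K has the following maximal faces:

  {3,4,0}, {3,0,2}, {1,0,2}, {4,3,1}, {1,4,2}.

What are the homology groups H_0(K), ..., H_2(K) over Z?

We work with the vertex ordering 0 < 1 < 2 < 3 < 4. The simplices of K, each written with vertices in increasing order, are:

  0-simplices (5): [0], [1], [2], [3], [4]
  1-simplices (10): [0,1], [0,2], [0,3], [0,4], [1,2], [1,3], [1,4], [2,3], [2,4], [3,4]
  2-simplices (5): [0,1,2], [0,2,3], [0,3,4], [1,2,4], [1,3,4]

Hence C_0 ≅ Z^5, C_1 ≅ Z^10, C_2 ≅ Z^5.

Boundary ∂_1: C_1 → C_0 is given by ∂[p,q] = [q] − [p]. For instance
  ∂[0,1] = [1] − [0].
The resulting 5×10 matrix has rank 4, and its Smith normal form has invariant factors (1,1,1,1).

Boundary ∂_2: C_2 → C_1 sends each 2-simplex [p,q,r] to [q,r] − [p,r] + [p,q]. For instance
  ∂[1,2,4] = [2,4] − [1,4] + [1,2],
  ∂[1,3,4] = [3,4] − [1,4] + [1,3].
The 10×5 boundary matrix has rank 5 and Smith normal form diag(1,1,1,1,1).

Reading off H_k = ker ∂_k / im ∂_{k+1}:

  H_0: rank C_0 − rank ∂_1 = 5 − 4 = 1, and the invariant factors of ∂_1 are all 1, so H_0 ≅ Z.
  H_1: rank ker ∂_1 − rank ∂_2 = (10 − 4) − 5 = 1, and the invariant factors of ∂_2 are all 1, so H_1 ≅ Z.
  H_2: rank ker ∂_2 − rank ∂_3 = (5 − 5) − 0 = 0, and there is no ∂_3, so H_2 ≅ 0.

(K is a triangulation of the Möbius band.)

H_0 = Z,  H_1 = Z,  H_2 = 0.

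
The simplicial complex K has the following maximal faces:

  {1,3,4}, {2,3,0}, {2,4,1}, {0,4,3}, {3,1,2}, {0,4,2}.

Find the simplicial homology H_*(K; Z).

Take the total order 0 < 1 < 2 < 3 < 4 on the vertex set. Then K (dimension 2) consists of the simplices:

  0-simplices (5): [0], [1], [2], [3], [4]
  1-simplices (9): [0,2], [0,3], [0,4], [1,2], [1,3], [1,4], [2,3], [2,4], [3,4]
  2-simplices (6): [0,2,3], [0,2,4], [0,3,4], [1,2,3], [1,2,4], [1,3,4]

giving chain groups C_0 ≅ Z^5, C_1 ≅ Z^9, C_2 ≅ Z^6.

∂_1: C_1 → C_0 maps an edge to its endpoints' difference, ∂[p,q] = q − p. For instance
  ∂[0,4] = [4] − [0].
As a 5×9 matrix over Z this has rank 4, with invariant factors (1,1,1,1).

Boundary ∂_2: C_2 → C_1 sends each 2-simplex [p,q,r] to [q,r] − [p,r] + [p,q]. For instance
  ∂[1,3,4] = [3,4] − [1,4] + [1,3],
  ∂[1,2,3] = [2,3] − [1,3] + [1,2].
The resulting 9×6 matrix has rank 5, and its Smith normal form has invariant factors (1,1,1,1,1).

Computing H_k = (kernel of ∂_k) / (image of ∂_{k+1}):

  H_0: rank C_0 − rank ∂_1 = 5 − 4 = 1, and the invariant factors of ∂_1 are all 1, so H_0 ≅ Z.
  H_1: rank ker ∂_1 − rank ∂_2 = (9 − 4) − 5 = 0, and the invariant factors of ∂_2 are all 1, so H_1 ≅ 0.
  H_2: rank ker ∂_2 − rank ∂_3 = (6 − 5) − 0 = 1, and there is no ∂_3, so H_2 ≅ Z.

As a check, the Euler characteristic is 5 − 9 + 6 = 2, which agrees with 1 − 0 + 1 = 2.

H_0 = Z,  H_1 = 0,  H_2 = Z.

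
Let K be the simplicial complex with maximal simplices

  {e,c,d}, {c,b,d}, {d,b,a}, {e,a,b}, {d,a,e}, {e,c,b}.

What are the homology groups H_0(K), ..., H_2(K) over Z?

We work with the vertex ordering a < b < c < d < e. The simplices of K, each written with vertices in increasing order, are:

  0-simplices (5): a, b, c, d, e
  1-simplices (9): ab, ad, ae, bc, bd, be, cd, ce, de
  2-simplices (6): abd, abe, ade, bcd, bce, cde

giving chain groups C_0 ≅ Z^5, C_1 ≅ Z^9, C_2 ≅ Z^6.

The boundary map ∂_1: C_1 → C_0 is given by ∂[p,q] = [q] − [p].
This gives a 5×9 integer matrix of rank 4; reducing to Smith normal form yields diagonal entries (1,1,1,1).

Boundary ∂_2: C_2 → C_1 acts by ∂[p,q,r] = [q,r] − [p,r] + [p,q]. For instance
  ∂bce = ce − be + bc,
  ∂bcd = cd − bd + bc.
The 9×6 boundary matrix has rank 5 and Smith normal form diag(1,1,1,1,1).

Computing H_k = (kernel of ∂_k) / (image of ∂_{k+1}):

  H_0: rank C_0 − rank ∂_1 = 5 − 4 = 1, and the invariant factors of ∂_1 are all 1, so H_0 ≅ Z.
  H_1: rank ker ∂_1 − rank ∂_2 = (9 − 4) − 5 = 0, and the invariant factors of ∂_2 are all 1, so H_1 ≅ 0.
  H_2: rank ker ∂_2 − rank ∂_3 = (6 − 5) − 0 = 1, and there is no ∂_3, so H_2 ≅ Z.

As a check, the Euler characteristic is 5 − 9 + 6 = 2, which agrees with 1 − 0 + 1 = 2.

H_0 ≅ Z,  H_1 = 0,  H_2 ≅ Z.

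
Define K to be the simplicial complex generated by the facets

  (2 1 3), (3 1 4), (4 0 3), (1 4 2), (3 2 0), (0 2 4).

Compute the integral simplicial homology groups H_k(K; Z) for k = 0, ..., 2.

Take the total order 0 < 1 < 2 < 3 < 4 on the vertex set. Then K (dimension 2) consists of the simplices:

  0-simplices (5): [0], [1], [2], [3], [4]
  1-simplices (9): [0,2], [0,3], [0,4], [1,2], [1,3], [1,4], [2,3], [2,4], [3,4]
  2-simplices (6): [0,2,3], [0,2,4], [0,3,4], [1,2,3], [1,2,4], [1,3,4]

Hence C_0 ≅ Z^5, C_1 ≅ Z^9, C_2 ≅ Z^6.

∂_1: C_1 → C_0 maps an edge to its endpoints' difference, ∂[p,q] = q − p.
The 5×9 boundary matrix has rank 4 and Smith normal form diag(1,1,1,1).

∂_2: C_2 → C_1 maps a triangle to the signed sum of its edges. For instance
  ∂[1,3,4] = [3,4] − [1,4] + [1,3],
  ∂[0,3,4] = [3,4] − [0,4] + [0,3].
The resulting 9×6 matrix has rank 5, and its Smith normal form has invariant factors (1,1,1,1,1).

Reading off H_k = ker ∂_k / im ∂_{k+1}:

  H_0: rank C_0 − rank ∂_1 = 5 − 4 = 1, and the invariant factors of ∂_1 are all 1, so H_0 = Z.
  H_1: rank ker ∂_1 − rank ∂_2 = (9 − 4) − 5 = 0, and the invariant factors of ∂_2 are all 1, so H_1 = 0.
  H_2: rank ker ∂_2 − rank ∂_3 = (6 − 5) − 0 = 1, and there is no ∂_3, so H_2 = Z.

As a check, the Euler characteristic is 5 − 9 + 6 = 2, which agrees with 1 − 0 + 1 = 2.

H_0 = Z,  H_1 = 0,  H_2 = Z.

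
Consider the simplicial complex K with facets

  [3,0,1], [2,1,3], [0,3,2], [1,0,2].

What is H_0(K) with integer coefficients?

H_0 ≅ Z.

Fix the vertex order 0 < 1 < 2 < 3 and write every simplex with vertices in increasing order. Then dim K = 2 and the simplices of K are:

  0-simplices (4): [0], [1], [2], [3]
  1-simplices (6): [0,1], [0,2], [0,3], [1,2], [1,3], [2,3]
  2-simplices (4): [0,1,2], [0,1,3], [0,2,3], [1,2,3]

Hence C_0 ≅ Z^4, C_1 ≅ Z^6, C_2 ≅ Z^4.

∂_1: C_1 → C_0 is given by ∂[p,q] = [q] − [p].
The resulting 4×6 matrix has rank 3, and its Smith normal form has invariant factors (1,1,1).

∂_2: C_2 → C_1 sends each 2-simplex [p,q,r] to [q,r] − [p,r] + [p,q]. For instance
  ∂[0,2,3] = [2,3] − [0,3] + [0,2],
  ∂[1,2,3] = [2,3] − [1,3] + [1,2].
The 6×4 boundary matrix has rank 3 and Smith normal form diag(1,1,1).

Reading off H_k = ker ∂_k / im ∂_{k+1}:

  H_0: rank C_0 − rank ∂_1 = 4 − 3 = 1, and the invariant factors of ∂_1 are all 1, so H_0 = Z.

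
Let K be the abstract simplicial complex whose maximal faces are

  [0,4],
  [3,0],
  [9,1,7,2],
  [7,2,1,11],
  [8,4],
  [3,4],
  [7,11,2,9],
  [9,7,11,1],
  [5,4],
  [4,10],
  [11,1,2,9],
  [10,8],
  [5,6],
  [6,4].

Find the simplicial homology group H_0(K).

We work with the vertex ordering 0 < 1 < 2 < 3 < 4 < 5 < 6 < 7 < 8 < 9 < 10 < 11. The simplices of K, each written with vertices in increasing order, are:

  0-simplices (12): [0], [1], [2], [3], [4], [5], [6], [7], [8], [9], [10], [11]
  1-simplices (19): [0,3], [0,4], [1,2], [1,7], [1,9], [1,11], [2,7], [2,9], [2,11], [3,4], [4,5], [4,6], [4,8], [4,10], [5,6], [7,9], [7,11], [8,10], [9,11]
  2-simplices (10): [1,2,7], [1,2,9], [1,2,11], [1,7,9], [1,7,11], [1,9,11], [2,7,9], [2,7,11], [2,9,11], [7,9,11]
  3-simplices (5): [1,2,7,9], [1,2,7,11], [1,2,9,11], [1,7,9,11], [2,7,9,11]

giving chain groups C_0 ≅ Z^12, C_1 ≅ Z^19, C_2 ≅ Z^10, C_3 ≅ Z^5.

∂_1: C_1 → C_0 is given by ∂[p,q] = [q] − [p]. For instance
  ∂[1,7] = [7] − [1].
This gives a 12×19 integer matrix of rank 10; reducing to Smith normal form yields diagonal entries (1,1,1,1,1,1,1,1,1,1).

∂_2: C_2 → C_1 maps a triangle to the signed sum of its edges. For instance
  ∂[2,7,11] = [7,11] − [2,11] + [2,7],
  ∂[1,7,9] = [7,9] − [1,9] + [1,7].
The 19×10 boundary matrix has rank 6 and Smith normal form diag(1,1,1,1,1,1).

Boundary ∂_3: C_3 → C_2 sends each 3-simplex σ to the alternating sum Σ_i (−1)^i (σ with its i-th vertex removed). For instance
  ∂[2,7,9,11] = [7,9,11] − [2,9,11] + [2,7,11] − [2,7,9],
  ∂[1,2,7,11] = [2,7,11] − [1,7,11] + [1,2,11] − [1,2,7].
As a 10×5 matrix over Z this has rank 4, with invariant factors (1,1,1,1).

From H_k ≅ ker(∂_k) / im(∂_{k+1}) we obtain:

  H_0: rank C_0 − rank ∂_1 = 12 − 10 = 2, and the invariant factors of ∂_1 are all 1, so H_0 ≅ Z^2.

(K is a triangulation of the disjoint union of the 3-sphere S^3 and a wedge of 3 circles.)

H_0 = Z^2.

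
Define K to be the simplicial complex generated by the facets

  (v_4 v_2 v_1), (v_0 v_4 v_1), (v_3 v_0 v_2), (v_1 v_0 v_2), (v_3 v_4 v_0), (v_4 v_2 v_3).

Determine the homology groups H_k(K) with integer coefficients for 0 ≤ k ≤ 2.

H_0 ≅ Z,  H_1 = 0,  H_2 ≅ Z.

Fix the vertex order v_0 < v_1 < v_2 < v_3 < v_4 and write every simplex with vertices in increasing order. Then dim K = 2 and the simplices of K are:

  0-simplices (5): [v_0], [v_1], [v_2], [v_3], [v_4]
  1-simplices (9): [v_0,v_1], [v_0,v_2], [v_0,v_3], [v_0,v_4], [v_1,v_2], [v_1,v_4], [v_2,v_3], [v_2,v_4], [v_3,v_4]
  2-simplices (6): [v_0,v_1,v_2], [v_0,v_1,v_4], [v_0,v_2,v_3], [v_0,v_3,v_4], [v_1,v_2,v_4], [v_2,v_3,v_4]

Hence C_0 ≅ Z^5, C_1 ≅ Z^9, C_2 ≅ Z^6.

The boundary map ∂_1: C_1 → C_0 maps an edge to its endpoints' difference, ∂[p,q] = q − p.
This gives a 5×9 integer matrix of rank 4; reducing to Smith normal form yields diagonal entries (1,1,1,1).

The boundary map ∂_2: C_2 → C_1 acts by ∂[p,q,r] = [q,r] − [p,r] + [p,q]. For instance
  ∂[v_0,v_2,v_3] = [v_2,v_3] − [v_0,v_3] + [v_0,v_2],
  ∂[v_1,v_2,v_4] = [v_2,v_4] − [v_1,v_4] + [v_1,v_2].
The 9×6 boundary matrix has rank 5 and Smith normal form diag(1,1,1,1,1).

Now H_k = ker ∂_k / im ∂_{k+1}, so:

  H_0: rank C_0 − rank ∂_1 = 5 − 4 = 1, and the invariant factors of ∂_1 are all 1, so H_0 ≅ Z.
  H_1: rank ker ∂_1 − rank ∂_2 = (9 − 4) − 5 = 0, and the invariant factors of ∂_2 are all 1, so H_1 ≅ 0.
  H_2: rank ker ∂_2 − rank ∂_3 = (6 − 5) − 0 = 1, and there is no ∂_3, so H_2 ≅ Z.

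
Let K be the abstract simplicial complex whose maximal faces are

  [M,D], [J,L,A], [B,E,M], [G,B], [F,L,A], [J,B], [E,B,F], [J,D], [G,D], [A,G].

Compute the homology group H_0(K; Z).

Fix the vertex order A < B < D < E < F < G < J < L < M and write every simplex with vertices in increasing order. Then dim K = 2 and the simplices of K are:

  0-simplices (9): A, B, D, E, F, G, J, L, M
  1-simplices (16): AF, AG, AJ, AL, BE, BF, BG, BJ, BM, DG, DJ, DM, EF, EM, FL, JL
  2-simplices (4): AFL, AJL, BEF, BEM

so the chain groups are C_0 ≅ Z^9, C_1 ≅ Z^16, C_2 ≅ Z^4.

Boundary ∂_1: C_1 → C_0 maps an edge to its endpoints' difference, ∂[p,q] = q − p. For instance
  ∂DM = M − D.
As a 9×16 matrix over Z this has rank 8, with invariant factors (1,1,1,1,1,1,1,1).

∂_2: C_2 → C_1 maps a triangle to the signed sum of its edges. For instance
  ∂BEF = EF − BF + BE,
  ∂AJL = JL − AL + AJ.
As a 16×4 matrix over Z this has rank 4, with invariant factors (1,1,1,1).

Reading off H_k = ker ∂_k / im ∂_{k+1}:

  H_0: rank C_0 − rank ∂_1 = 9 − 8 = 1, and the invariant factors of ∂_1 are all 1, so H_0 ≅ Z.

H_0 ≅ Z.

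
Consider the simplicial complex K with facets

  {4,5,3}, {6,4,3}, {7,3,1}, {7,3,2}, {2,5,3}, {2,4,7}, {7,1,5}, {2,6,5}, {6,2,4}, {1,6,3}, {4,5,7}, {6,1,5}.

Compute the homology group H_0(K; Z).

We work with the vertex ordering 1 < 2 < 3 < 4 < 5 < 6 < 7. The simplices of K, each written with vertices in increasing order, are:

  0-simplices (7): [1], [2], [3], [4], [5], [6], [7]
  1-simplices (18): [1,3], [1,5], [1,6], [1,7], [2,3], [2,4], [2,5], [2,6], [2,7], [3,4], [3,5], [3,6], [3,7], [4,5], [4,6], [4,7], [5,6], [5,7]
  2-simplices (12): [1,3,6], [1,3,7], [1,5,6], [1,5,7], [2,3,5], [2,3,7], [2,4,6], [2,4,7], [2,5,6], [3,4,5], [3,4,6], [4,5,7]

Hence C_0 ≅ Z^7, C_1 ≅ Z^18, C_2 ≅ Z^12.

Boundary ∂_1: C_1 → C_0 maps an edge to its endpoints' difference, ∂[p,q] = q − p. For instance
  ∂[3,5] = [5] − [3].
This gives a 7×18 integer matrix of rank 6; reducing to Smith normal form yields diagonal entries (1,1,1,1,1,1).

Boundary ∂_2: C_2 → C_1 maps a triangle to the signed sum of its edges. For instance
  ∂[2,4,7] = [4,7] − [2,7] + [2,4],
  ∂[3,4,5] = [4,5] − [3,5] + [3,4].
This gives a 18×12 integer matrix of rank 12; reducing to Smith normal form yields diagonal entries (1,1,1,1,1,1,1,1,1,1,1,2).

Reading off H_k = ker ∂_k / im ∂_{k+1}:

  H_0: rank C_0 − rank ∂_1 = 7 − 6 = 1, and the invariant factors of ∂_1 are all 1, so H_0 ≅ Z.

H_0 ≅ Z.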